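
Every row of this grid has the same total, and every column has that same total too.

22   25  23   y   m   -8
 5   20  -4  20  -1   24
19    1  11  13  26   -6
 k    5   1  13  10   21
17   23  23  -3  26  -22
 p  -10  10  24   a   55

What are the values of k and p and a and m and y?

Rows 2 and 3 both sum to 64, so that's the common total.
Column 4: 20 + 13 + 13 − 3 + 24 = 67, so its missing entry is 64 − 67 = -3.
Row 1: 22 + 25 + 23 − 3 − 8 = 59, so its missing entry is 64 − 59 = 5.
Column 5: 5 − 1 + 26 + 10 + 26 = 66, so its missing entry is 64 − 66 = -2.
Row 4: 5 + 1 + 13 + 10 + 21 = 50, so its missing entry is 64 − 50 = 14.
Row 6: -10 + 10 + 24 − 2 + 55 = 77, so its missing entry is 64 − 77 = -13.

k = 14, p = -13, a = -2, m = 5, y = -3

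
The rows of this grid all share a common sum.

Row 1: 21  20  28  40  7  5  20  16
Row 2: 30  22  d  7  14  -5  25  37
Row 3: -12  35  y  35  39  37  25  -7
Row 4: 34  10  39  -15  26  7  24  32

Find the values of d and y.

Row 1 sums to 157 and so does row 4; that's the common total.
In row 2 the known cells total 130, leaving 157 − 130 = 27.
In row 3 the known cells total 152, leaving 157 − 152 = 5.

d = 27, y = 5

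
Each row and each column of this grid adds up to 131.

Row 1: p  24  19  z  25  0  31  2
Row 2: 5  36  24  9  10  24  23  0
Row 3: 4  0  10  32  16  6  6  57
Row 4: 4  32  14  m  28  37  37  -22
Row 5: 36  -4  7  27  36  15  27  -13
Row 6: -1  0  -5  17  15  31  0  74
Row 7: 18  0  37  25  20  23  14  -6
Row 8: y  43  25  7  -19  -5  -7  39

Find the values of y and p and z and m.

Row 8 has 43 + 25 + 7 − 19 − 5 − 7 + 39 = 83; the blank must be 131 − 83 = 48.
Row 4 has 4 + 32 + 14 + 28 + 37 + 37 − 22 = 130; the blank must be 131 − 130 = 1.
Column 4 has 9 + 32 + 1 + 27 + 17 + 25 + 7 = 118; the blank must be 131 − 118 = 13.
Row 1 has 24 + 19 + 13 + 25 + 0 + 31 + 2 = 114; the blank must be 131 − 114 = 17.

y = 48, p = 17, z = 13, m = 1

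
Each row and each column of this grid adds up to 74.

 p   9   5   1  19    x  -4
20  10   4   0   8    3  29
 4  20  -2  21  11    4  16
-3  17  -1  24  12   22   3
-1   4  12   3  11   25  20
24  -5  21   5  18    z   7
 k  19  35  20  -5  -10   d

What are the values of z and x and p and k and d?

The known cells in row 6 total 70, leaving 74 − 70 = 4 for the blank.
The known cells in column 6 total 48, leaving 74 − 48 = 26 for the blank.
The known cells in row 1 total 56, leaving 74 − 56 = 18 for the blank.
The known cells in column 1 total 62, leaving 74 − 62 = 12 for the blank.
The known cells in row 7 total 71, leaving 74 − 71 = 3 for the blank.

z = 4, x = 26, p = 18, k = 12, d = 3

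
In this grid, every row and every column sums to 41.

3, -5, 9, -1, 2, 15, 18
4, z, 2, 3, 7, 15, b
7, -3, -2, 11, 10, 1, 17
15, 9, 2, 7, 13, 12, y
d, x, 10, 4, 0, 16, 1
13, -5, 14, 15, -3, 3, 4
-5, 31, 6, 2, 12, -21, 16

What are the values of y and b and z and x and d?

Column 1 has 3 + 4 + 7 + 15 + 13 − 5 = 37; the blank must be 41 − 37 = 4.
Row 4 has 15 + 9 + 2 + 7 + 13 + 12 = 58; the blank must be 41 − 58 = -17.
Column 7 has 18 + 17 − 17 + 1 + 4 + 16 = 39; the blank must be 41 − 39 = 2.
Row 2 has 4 + 2 + 3 + 7 + 15 + 2 = 33; the blank must be 41 − 33 = 8.
Row 5 has 4 + 10 + 4 + 0 + 16 + 1 = 35; the blank must be 41 − 35 = 6.

y = -17, b = 2, z = 8, x = 6, d = 4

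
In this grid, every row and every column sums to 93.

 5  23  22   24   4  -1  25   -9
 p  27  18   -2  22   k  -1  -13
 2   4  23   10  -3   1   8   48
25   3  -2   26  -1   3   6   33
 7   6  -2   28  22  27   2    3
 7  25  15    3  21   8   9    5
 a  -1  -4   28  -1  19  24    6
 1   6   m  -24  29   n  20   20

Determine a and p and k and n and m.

a = 22, p = 24, k = 18, n = 18, m = 23

Column 3 has 22 + 18 + 23 − 2 − 2 + 15 − 4 = 70; the blank must be 93 − 70 = 23.
Row 7 has -1 − 4 + 28 − 1 + 19 + 24 + 6 = 71; the blank must be 93 − 71 = 22.
Column 1 has 5 + 2 + 25 + 7 + 7 + 22 + 1 = 69; the blank must be 93 − 69 = 24.
Row 2 has 24 + 27 + 18 − 2 + 22 − 1 − 13 = 75; the blank must be 93 − 75 = 18.
Row 8 has 1 + 6 + 23 − 24 + 29 + 20 + 20 = 75; the blank must be 93 − 75 = 18.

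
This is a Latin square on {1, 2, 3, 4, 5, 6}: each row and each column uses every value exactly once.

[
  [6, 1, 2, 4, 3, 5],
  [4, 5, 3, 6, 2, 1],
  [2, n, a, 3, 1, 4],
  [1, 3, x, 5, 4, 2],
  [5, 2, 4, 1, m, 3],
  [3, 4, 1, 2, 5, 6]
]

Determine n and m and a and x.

n = 6, m = 6, a = 5, x = 6

At (row 5, col 5): row 5 already has {1, 2, 3, 4, 5}, so the value is 6.
For row 4, column 3: row 4 already has {1, 2, 3, 4, 5}; that leaves 6.
For row 3, column 2: column 2 already has {1, 2, 3, 4, 5}; that leaves 6.
At (row 3, col 3): row 3 already has {1, 2, 3, 4, 6}, so the value is 5.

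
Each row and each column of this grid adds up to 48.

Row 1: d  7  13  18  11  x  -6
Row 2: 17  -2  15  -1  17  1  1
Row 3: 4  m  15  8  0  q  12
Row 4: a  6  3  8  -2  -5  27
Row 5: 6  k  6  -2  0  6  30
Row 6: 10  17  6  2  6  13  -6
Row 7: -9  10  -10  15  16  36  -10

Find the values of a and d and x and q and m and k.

Row 4: 6 + 3 + 8 − 2 − 5 + 27 = 37, so its missing entry is 48 − 37 = 11.
Column 1: 17 + 4 + 11 + 6 + 10 − 9 = 39, so its missing entry is 48 − 39 = 9.
Row 1: 9 + 7 + 13 + 18 + 11 − 6 = 52, so its missing entry is 48 − 52 = -4.
Column 6: -4 + 1 − 5 + 6 + 13 + 36 = 47, so its missing entry is 48 − 47 = 1.
Row 3: 4 + 15 + 8 + 0 + 1 + 12 = 40, so its missing entry is 48 − 40 = 8.
Row 5: 6 + 6 − 2 + 0 + 6 + 30 = 46, so its missing entry is 48 − 46 = 2.

a = 11, d = 9, x = -4, q = 1, m = 8, k = 2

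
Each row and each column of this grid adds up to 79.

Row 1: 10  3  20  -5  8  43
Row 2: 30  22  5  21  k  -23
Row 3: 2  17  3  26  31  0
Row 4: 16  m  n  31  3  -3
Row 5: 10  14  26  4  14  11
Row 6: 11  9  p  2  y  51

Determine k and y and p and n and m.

k = 24, y = -1, p = 7, n = 18, m = 14

Column 2 has 3 + 22 + 17 + 14 + 9 = 65; the blank must be 79 − 65 = 14.
Row 2 has 30 + 22 + 5 + 21 − 23 = 55; the blank must be 79 − 55 = 24.
Column 5 has 8 + 24 + 31 + 3 + 14 = 80; the blank must be 79 − 80 = -1.
Row 4 has 16 + 14 + 31 + 3 − 3 = 61; the blank must be 79 − 61 = 18.
Row 6 has 11 + 9 + 2 − 1 + 51 = 72; the blank must be 79 − 72 = 7.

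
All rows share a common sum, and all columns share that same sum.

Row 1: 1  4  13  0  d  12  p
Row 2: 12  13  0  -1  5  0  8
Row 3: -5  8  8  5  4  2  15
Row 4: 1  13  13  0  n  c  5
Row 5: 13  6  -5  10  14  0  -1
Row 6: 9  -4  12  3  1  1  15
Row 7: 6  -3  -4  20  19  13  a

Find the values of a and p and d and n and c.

Rows 2 and 3 both sum to 37, so that's the common total.
Row 7 has 6 − 3 − 4 + 20 + 19 + 13 = 51; the blank must be 37 − 51 = -14.
Column 7 has 8 + 15 + 5 − 1 + 15 − 14 = 28; the blank must be 37 − 28 = 9.
Row 1 has 1 + 4 + 13 + 0 + 12 + 9 = 39; the blank must be 37 − 39 = -2.
Column 5 has -2 + 5 + 4 + 14 + 1 + 19 = 41; the blank must be 37 − 41 = -4.
Row 4 has 1 + 13 + 13 + 0 − 4 + 5 = 28; the blank must be 37 − 28 = 9.

a = -14, p = 9, d = -2, n = -4, c = 9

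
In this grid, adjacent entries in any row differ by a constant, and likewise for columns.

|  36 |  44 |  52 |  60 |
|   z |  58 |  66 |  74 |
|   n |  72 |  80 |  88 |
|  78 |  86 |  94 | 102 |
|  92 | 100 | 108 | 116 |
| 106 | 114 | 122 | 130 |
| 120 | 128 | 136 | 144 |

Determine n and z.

n = 64, z = 50

Along each row the entries change by 8 per step; down each column they change by 14.
Row 3: from 72 at column 2, stepping by 8 to column 1 gives 64.
Row 2: from 58 at column 2, stepping by 8 to column 1 gives 50.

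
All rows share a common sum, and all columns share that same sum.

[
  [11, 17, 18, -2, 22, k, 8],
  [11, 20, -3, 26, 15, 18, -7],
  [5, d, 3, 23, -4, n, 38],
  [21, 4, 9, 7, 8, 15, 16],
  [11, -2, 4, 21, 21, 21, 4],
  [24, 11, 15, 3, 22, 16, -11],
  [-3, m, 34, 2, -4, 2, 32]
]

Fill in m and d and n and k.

m = 17, d = 13, n = 2, k = 6

Rows 2 and 4 both sum to 80, so that's the common total.
Row 7: -3 + 34 + 2 − 4 + 2 + 32 = 63, so its missing entry is 80 − 63 = 17.
Column 2: 17 + 20 + 4 − 2 + 11 + 17 = 67, so its missing entry is 80 − 67 = 13.
Row 3: 5 + 13 + 3 + 23 − 4 + 38 = 78, so its missing entry is 80 − 78 = 2.
Row 1: 11 + 17 + 18 − 2 + 22 + 8 = 74, so its missing entry is 80 − 74 = 6.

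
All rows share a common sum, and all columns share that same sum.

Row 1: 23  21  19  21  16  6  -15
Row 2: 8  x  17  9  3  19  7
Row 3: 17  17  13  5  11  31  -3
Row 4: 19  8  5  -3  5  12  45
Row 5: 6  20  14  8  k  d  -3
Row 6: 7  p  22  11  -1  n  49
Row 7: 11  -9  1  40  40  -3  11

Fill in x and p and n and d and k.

x = 28, p = 6, n = -3, d = 29, k = 17

Rows 1 and 3 both sum to 91, so that's the common total.
The known cells in column 5 total 74, leaving 91 − 74 = 17 for the blank.
The known cells in row 2 total 63, leaving 91 − 63 = 28 for the blank.
The known cells in column 2 total 85, leaving 91 − 85 = 6 for the blank.
The known cells in row 6 total 94, leaving 91 − 94 = -3 for the blank.
The known cells in row 5 total 62, leaving 91 − 62 = 29 for the blank.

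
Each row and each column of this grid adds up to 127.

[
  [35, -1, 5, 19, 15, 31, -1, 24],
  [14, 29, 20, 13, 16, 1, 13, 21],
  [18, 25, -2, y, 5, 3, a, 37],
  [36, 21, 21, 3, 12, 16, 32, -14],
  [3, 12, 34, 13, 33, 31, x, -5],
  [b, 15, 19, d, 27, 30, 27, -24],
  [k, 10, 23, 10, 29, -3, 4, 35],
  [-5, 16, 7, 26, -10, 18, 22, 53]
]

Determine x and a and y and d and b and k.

x = 6, a = 24, y = 17, d = 26, b = 7, k = 19

Row 5 has 3 + 12 + 34 + 13 + 33 + 31 − 5 = 121; the blank must be 127 − 121 = 6.
Column 7 has -1 + 13 + 32 + 6 + 27 + 4 + 22 = 103; the blank must be 127 − 103 = 24.
Row 3 has 18 + 25 − 2 + 5 + 3 + 24 + 37 = 110; the blank must be 127 − 110 = 17.
Row 7 has 10 + 23 + 10 + 29 − 3 + 4 + 35 = 108; the blank must be 127 − 108 = 19.
Column 1 has 35 + 14 + 18 + 36 + 3 + 19 − 5 = 120; the blank must be 127 − 120 = 7.
Row 6 has 7 + 15 + 19 + 27 + 30 + 27 − 24 = 101; the blank must be 127 − 101 = 26.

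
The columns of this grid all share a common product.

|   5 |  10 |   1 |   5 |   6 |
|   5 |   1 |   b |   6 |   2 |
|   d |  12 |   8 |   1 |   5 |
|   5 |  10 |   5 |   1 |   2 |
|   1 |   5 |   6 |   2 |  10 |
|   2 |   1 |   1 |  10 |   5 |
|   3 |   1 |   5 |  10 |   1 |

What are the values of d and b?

d = 8, b = 5

Columns 4 and 5 each multiply to 6000, so every column has product 6000.
Column 1: 5×5×5×1×2×3 = 750, so the missing entry is 6000 ÷ 750 = 8.
Column 3: 1×8×5×6×1×5 = 1200, so the missing entry is 6000 ÷ 1200 = 5.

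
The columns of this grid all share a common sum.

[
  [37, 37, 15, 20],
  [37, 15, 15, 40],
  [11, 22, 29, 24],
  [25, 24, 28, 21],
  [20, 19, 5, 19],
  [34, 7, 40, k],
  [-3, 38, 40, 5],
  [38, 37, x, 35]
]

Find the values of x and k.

x = 27, k = 35

Columns 1 and 2 both add up to 199, so every column sums to 199.
Column 3: 15 + 15 + 29 + 28 + 5 + 40 + 40 = 172, so the missing entry is 199 − 172 = 27.
Column 4: 20 + 40 + 24 + 21 + 19 + 5 + 35 = 164, so the missing entry is 199 − 164 = 35.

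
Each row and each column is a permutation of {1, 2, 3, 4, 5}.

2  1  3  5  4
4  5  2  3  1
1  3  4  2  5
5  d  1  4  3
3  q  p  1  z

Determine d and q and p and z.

d = 2, q = 4, p = 5, z = 2

At (row 4, col 2): row 4 already has {1, 3, 4, 5}, so the value is 2.
Cell (5,2): column 2 already has {1, 2, 3, 5} → 4.
For row 5, column 5: column 5 already has {1, 3, 4, 5}; that leaves 2.
At (row 5, col 3): row 5 already has {1, 2, 3, 4}, so the value is 5.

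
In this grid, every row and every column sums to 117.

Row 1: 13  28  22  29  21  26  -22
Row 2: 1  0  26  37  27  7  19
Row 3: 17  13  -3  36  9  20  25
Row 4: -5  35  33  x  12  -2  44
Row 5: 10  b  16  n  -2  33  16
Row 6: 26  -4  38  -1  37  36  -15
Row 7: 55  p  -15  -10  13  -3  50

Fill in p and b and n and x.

p = 27, b = 18, n = 26, x = 0

Row 7: 55 − 15 − 10 + 13 − 3 + 50 = 90, so its missing entry is 117 − 90 = 27.
Row 4: -5 + 35 + 33 + 12 − 2 + 44 = 117, so its missing entry is 117 − 117 = 0.
Column 2: 28 + 0 + 13 + 35 − 4 + 27 = 99, so its missing entry is 117 − 99 = 18.
Row 5: 10 + 18 + 16 − 2 + 33 + 16 = 91, so its missing entry is 117 − 91 = 26.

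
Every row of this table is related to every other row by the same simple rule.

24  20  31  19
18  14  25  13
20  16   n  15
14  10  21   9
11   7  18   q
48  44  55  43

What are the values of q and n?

The difference between any two rows is the same in every column — this is an addition table with the headers hidden.
Row 5 minus row 1 is 7 − 20 = -13, so its entry in column 4 is 19 + (-13) = 6.
Row 3 minus row 1 is 16 − 20 = -4, so its entry in column 3 is 31 + (-4) = 27.

q = 6, n = 27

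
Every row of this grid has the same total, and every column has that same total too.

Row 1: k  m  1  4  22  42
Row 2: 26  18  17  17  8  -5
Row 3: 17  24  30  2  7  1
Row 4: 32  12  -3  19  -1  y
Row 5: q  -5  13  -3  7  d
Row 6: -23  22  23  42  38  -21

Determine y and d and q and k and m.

Rows 2 and 3 both sum to 81, so that's the common total.
Column 2: 18 + 24 + 12 − 5 + 22 = 71, so its missing entry is 81 − 71 = 10.
Row 1: 10 + 1 + 4 + 22 + 42 = 79, so its missing entry is 81 − 79 = 2.
Column 1: 2 + 26 + 17 + 32 − 23 = 54, so its missing entry is 81 − 54 = 27.
Row 5: 27 − 5 + 13 − 3 + 7 = 39, so its missing entry is 81 − 39 = 42.
Row 4: 32 + 12 − 3 + 19 − 1 = 59, so its missing entry is 81 − 59 = 22.

y = 22, d = 42, q = 27, k = 2, m = 10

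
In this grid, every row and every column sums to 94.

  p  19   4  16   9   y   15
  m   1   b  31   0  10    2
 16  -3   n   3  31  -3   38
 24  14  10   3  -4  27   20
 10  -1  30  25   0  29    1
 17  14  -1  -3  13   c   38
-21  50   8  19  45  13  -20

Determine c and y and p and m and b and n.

The known cells in row 6 total 78, leaving 94 − 78 = 16 for the blank.
The known cells in column 6 total 92, leaving 94 − 92 = 2 for the blank.
The known cells in row 1 total 65, leaving 94 − 65 = 29 for the blank.
The known cells in row 3 total 82, leaving 94 − 82 = 12 for the blank.
The known cells in column 3 total 63, leaving 94 − 63 = 31 for the blank.
The known cells in row 2 total 75, leaving 94 − 75 = 19 for the blank.

c = 16, y = 2, p = 29, m = 19, b = 31, n = 12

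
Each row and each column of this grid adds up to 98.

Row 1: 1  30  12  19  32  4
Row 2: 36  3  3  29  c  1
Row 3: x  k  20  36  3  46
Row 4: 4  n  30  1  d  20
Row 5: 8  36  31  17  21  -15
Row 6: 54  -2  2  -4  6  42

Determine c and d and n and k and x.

c = 26, d = 10, n = 33, k = -2, x = -5

Column 1: 1 + 36 + 4 + 8 + 54 = 103, so its missing entry is 98 − 103 = -5.
Row 3: -5 + 20 + 36 + 3 + 46 = 100, so its missing entry is 98 − 100 = -2.
Column 2: 30 + 3 − 2 + 36 − 2 = 65, so its missing entry is 98 − 65 = 33.
Row 4: 4 + 33 + 30 + 1 + 20 = 88, so its missing entry is 98 − 88 = 10.
Row 2: 36 + 3 + 3 + 29 + 1 = 72, so its missing entry is 98 − 72 = 26.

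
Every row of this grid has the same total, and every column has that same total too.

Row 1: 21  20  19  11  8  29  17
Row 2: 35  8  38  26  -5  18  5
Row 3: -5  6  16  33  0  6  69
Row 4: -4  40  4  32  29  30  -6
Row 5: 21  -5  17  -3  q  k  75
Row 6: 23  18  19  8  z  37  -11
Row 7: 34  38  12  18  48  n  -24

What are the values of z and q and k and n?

Rows 1 and 2 both sum to 125, so that's the common total.
Row 6: 23 + 18 + 19 + 8 + 37 − 11 = 94, so its missing entry is 125 − 94 = 31.
Column 5: 8 − 5 + 0 + 29 + 31 + 48 = 111, so its missing entry is 125 − 111 = 14.
Row 5: 21 − 5 + 17 − 3 + 14 + 75 = 119, so its missing entry is 125 − 119 = 6.
Row 7: 34 + 38 + 12 + 18 + 48 − 24 = 126, so its missing entry is 125 − 126 = -1.

z = 31, q = 14, k = 6, n = -1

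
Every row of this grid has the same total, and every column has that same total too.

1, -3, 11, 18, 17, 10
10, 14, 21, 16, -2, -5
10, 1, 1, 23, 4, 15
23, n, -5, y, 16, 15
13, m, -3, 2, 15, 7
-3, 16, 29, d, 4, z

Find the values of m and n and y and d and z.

Rows 1 and 2 both sum to 54, so that's the common total.
Column 6 has 10 − 5 + 15 + 15 + 7 = 42; the blank must be 54 − 42 = 12.
Row 6 has -3 + 16 + 29 + 4 + 12 = 58; the blank must be 54 − 58 = -4.
Column 4 has 18 + 16 + 23 + 2 − 4 = 55; the blank must be 54 − 55 = -1.
Row 4 has 23 − 5 − 1 + 16 + 15 = 48; the blank must be 54 − 48 = 6.
Row 5 has 13 − 3 + 2 + 15 + 7 = 34; the blank must be 54 − 34 = 20.

m = 20, n = 6, y = -1, d = -4, z = 12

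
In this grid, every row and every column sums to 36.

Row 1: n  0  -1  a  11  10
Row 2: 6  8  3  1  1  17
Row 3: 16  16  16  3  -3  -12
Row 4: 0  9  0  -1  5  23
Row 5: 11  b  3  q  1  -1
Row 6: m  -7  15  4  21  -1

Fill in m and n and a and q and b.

m = 4, n = -1, a = 17, q = 12, b = 10

Row 6 has -7 + 15 + 4 + 21 − 1 = 32; the blank must be 36 − 32 = 4.
Column 1 has 6 + 16 + 0 + 11 + 4 = 37; the blank must be 36 − 37 = -1.
Row 1 has -1 + 0 − 1 + 11 + 10 = 19; the blank must be 36 − 19 = 17.
Column 4 has 17 + 1 + 3 − 1 + 4 = 24; the blank must be 36 − 24 = 12.
Row 5 has 11 + 3 + 12 + 1 − 1 = 26; the blank must be 36 − 26 = 10.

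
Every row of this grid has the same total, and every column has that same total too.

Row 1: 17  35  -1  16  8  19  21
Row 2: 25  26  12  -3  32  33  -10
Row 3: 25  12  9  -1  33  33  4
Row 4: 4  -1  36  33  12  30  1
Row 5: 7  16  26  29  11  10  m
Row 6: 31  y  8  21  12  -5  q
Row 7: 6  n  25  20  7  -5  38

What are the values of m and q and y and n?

Rows 1 and 2 both sum to 115, so that's the common total.
Row 7 has 6 + 25 + 20 + 7 − 5 + 38 = 91; the blank must be 115 − 91 = 24.
Column 2 has 35 + 26 + 12 − 1 + 16 + 24 = 112; the blank must be 115 − 112 = 3.
Row 5 has 7 + 16 + 26 + 29 + 11 + 10 = 99; the blank must be 115 − 99 = 16.
Row 6 has 31 + 3 + 8 + 21 + 12 − 5 = 70; the blank must be 115 − 70 = 45.

m = 16, q = 45, y = 3, n = 24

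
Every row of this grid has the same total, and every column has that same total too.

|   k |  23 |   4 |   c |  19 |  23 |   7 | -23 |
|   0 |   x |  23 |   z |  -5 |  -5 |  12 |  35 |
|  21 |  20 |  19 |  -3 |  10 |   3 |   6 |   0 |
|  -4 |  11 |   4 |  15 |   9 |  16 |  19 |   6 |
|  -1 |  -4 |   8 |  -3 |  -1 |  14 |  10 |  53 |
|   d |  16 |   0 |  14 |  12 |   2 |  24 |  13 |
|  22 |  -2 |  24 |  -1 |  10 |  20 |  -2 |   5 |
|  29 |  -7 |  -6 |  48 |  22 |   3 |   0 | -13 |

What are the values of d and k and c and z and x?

Rows 3 and 4 both sum to 76, so that's the common total.
Column 2: 23 + 20 + 11 − 4 + 16 − 2 − 7 = 57, so its missing entry is 76 − 57 = 19.
Row 6: 16 + 0 + 14 + 12 + 2 + 24 + 13 = 81, so its missing entry is 76 − 81 = -5.
Column 1: 0 + 21 − 4 − 1 − 5 + 22 + 29 = 62, so its missing entry is 76 − 62 = 14.
Row 1: 14 + 23 + 4 + 19 + 23 + 7 − 23 = 67, so its missing entry is 76 − 67 = 9.
Row 2: 0 + 19 + 23 − 5 − 5 + 12 + 35 = 79, so its missing entry is 76 − 79 = -3.

d = -5, k = 14, c = 9, z = -3, x = 19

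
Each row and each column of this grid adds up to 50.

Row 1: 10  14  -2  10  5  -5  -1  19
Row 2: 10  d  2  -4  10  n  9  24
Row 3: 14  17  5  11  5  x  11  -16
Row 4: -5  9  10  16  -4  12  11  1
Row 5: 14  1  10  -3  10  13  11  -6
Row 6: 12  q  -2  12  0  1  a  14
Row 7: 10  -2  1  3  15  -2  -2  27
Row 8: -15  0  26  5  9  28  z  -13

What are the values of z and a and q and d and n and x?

Row 8 has -15 + 0 + 26 + 5 + 9 + 28 − 13 = 40; the blank must be 50 − 40 = 10.
Column 7 has -1 + 9 + 11 + 11 + 11 − 2 + 10 = 49; the blank must be 50 − 49 = 1.
Row 6 has 12 − 2 + 12 + 0 + 1 + 1 + 14 = 38; the blank must be 50 − 38 = 12.
Column 2 has 14 + 17 + 9 + 1 + 12 − 2 + 0 = 51; the blank must be 50 − 51 = -1.
Row 2 has 10 − 1 + 2 − 4 + 10 + 9 + 24 = 50; the blank must be 50 − 50 = 0.
Row 3 has 14 + 17 + 5 + 11 + 5 + 11 − 16 = 47; the blank must be 50 − 47 = 3.

z = 10, a = 1, q = 12, d = -1, n = 0, x = 3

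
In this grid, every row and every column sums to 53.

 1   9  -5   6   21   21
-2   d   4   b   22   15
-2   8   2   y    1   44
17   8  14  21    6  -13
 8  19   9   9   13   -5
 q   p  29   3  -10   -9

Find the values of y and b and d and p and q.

The known cells in row 3 total 53, leaving 53 − 53 = 0 for the blank.
The known cells in column 1 total 22, leaving 53 − 22 = 31 for the blank.
The known cells in row 6 total 44, leaving 53 − 44 = 9 for the blank.
The known cells in column 2 total 53, leaving 53 − 53 = 0 for the blank.
The known cells in row 2 total 39, leaving 53 − 39 = 14 for the blank.

y = 0, b = 14, d = 0, p = 9, q = 31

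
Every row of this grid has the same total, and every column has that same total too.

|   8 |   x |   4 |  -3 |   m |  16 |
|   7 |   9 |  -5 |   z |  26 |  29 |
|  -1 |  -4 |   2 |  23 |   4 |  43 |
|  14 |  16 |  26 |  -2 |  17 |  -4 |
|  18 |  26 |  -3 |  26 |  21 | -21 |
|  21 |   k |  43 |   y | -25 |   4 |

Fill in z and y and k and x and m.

Rows 3 and 4 both sum to 67, so that's the common total.
The known cells in column 5 total 43, leaving 67 − 43 = 24 for the blank.
The known cells in row 1 total 49, leaving 67 − 49 = 18 for the blank.
The known cells in column 2 total 65, leaving 67 − 65 = 2 for the blank.
The known cells in row 6 total 45, leaving 67 − 45 = 22 for the blank.
The known cells in row 2 total 66, leaving 67 − 66 = 1 for the blank.

z = 1, y = 22, k = 2, x = 18, m = 24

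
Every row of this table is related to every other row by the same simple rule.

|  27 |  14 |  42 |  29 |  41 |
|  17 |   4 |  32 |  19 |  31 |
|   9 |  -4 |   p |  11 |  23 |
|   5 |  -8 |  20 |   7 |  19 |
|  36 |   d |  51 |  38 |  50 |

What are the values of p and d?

The difference between any two rows is the same in every column — this is an addition table with the headers hidden.
Row 3 minus row 1 is 11 − 29 = -18, so its entry in column 3 is 42 + (-18) = 24.
Row 5 minus row 1 is 38 − 29 = 9, so its entry in column 2 is 14 + 9 = 23.

p = 24, d = 23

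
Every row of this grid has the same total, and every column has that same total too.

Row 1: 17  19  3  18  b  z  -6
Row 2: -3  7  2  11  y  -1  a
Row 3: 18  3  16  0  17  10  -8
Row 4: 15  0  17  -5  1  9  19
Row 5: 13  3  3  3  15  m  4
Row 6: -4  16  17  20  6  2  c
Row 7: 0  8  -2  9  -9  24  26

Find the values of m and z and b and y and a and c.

m = 15, z = -3, b = 8, y = 18, a = 22, c = -1

Rows 3 and 4 both sum to 56, so that's the common total.
Row 5 has 13 + 3 + 3 + 3 + 15 + 4 = 41; the blank must be 56 − 41 = 15.
Row 6 has -4 + 16 + 17 + 20 + 6 + 2 = 57; the blank must be 56 − 57 = -1.
Column 6 has -1 + 10 + 9 + 15 + 2 + 24 = 59; the blank must be 56 − 59 = -3.
Row 1 has 17 + 19 + 3 + 18 − 3 − 6 = 48; the blank must be 56 − 48 = 8.
Column 5 has 8 + 17 + 1 + 15 + 6 − 9 = 38; the blank must be 56 − 38 = 18.
Row 2 has -3 + 7 + 2 + 11 + 18 − 1 = 34; the blank must be 56 − 34 = 22.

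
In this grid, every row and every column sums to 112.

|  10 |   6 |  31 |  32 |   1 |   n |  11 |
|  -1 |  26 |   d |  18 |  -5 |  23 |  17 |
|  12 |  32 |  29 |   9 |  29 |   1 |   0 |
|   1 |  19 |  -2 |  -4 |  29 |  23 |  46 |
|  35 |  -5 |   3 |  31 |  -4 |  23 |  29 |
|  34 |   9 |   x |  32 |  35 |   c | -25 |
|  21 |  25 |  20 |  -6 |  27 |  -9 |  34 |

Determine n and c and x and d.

n = 21, c = 30, x = -3, d = 34

Row 2 has -1 + 26 + 18 − 5 + 23 + 17 = 78; the blank must be 112 − 78 = 34.
Row 1 has 10 + 6 + 31 + 32 + 1 + 11 = 91; the blank must be 112 − 91 = 21.
Column 6 has 21 + 23 + 1 + 23 + 23 − 9 = 82; the blank must be 112 − 82 = 30.
Row 6 has 34 + 9 + 32 + 35 + 30 − 25 = 115; the blank must be 112 − 115 = -3.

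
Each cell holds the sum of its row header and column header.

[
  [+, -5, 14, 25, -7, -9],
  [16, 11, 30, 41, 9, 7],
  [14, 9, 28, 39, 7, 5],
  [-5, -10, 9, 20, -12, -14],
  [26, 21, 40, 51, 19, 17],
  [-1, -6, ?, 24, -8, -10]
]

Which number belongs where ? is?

13

-1 + 14 = 13.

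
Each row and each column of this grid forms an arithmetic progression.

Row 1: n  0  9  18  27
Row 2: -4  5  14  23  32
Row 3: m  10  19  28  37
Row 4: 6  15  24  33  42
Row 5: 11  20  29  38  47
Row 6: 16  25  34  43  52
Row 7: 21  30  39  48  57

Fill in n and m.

Along each row the entries change by 9 per step; down each column they change by 5.
Row 1: from 0 at column 2, stepping by 9 to column 1 gives -9.
Row 3: from 10 at column 2, stepping by 9 to column 1 gives 1.

n = -9, m = 1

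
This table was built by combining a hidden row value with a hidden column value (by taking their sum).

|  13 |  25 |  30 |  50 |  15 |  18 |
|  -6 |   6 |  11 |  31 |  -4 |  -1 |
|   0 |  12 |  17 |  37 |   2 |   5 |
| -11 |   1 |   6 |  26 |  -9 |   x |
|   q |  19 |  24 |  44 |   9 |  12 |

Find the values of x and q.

x = -6, q = 7

The difference between any two rows is the same in every column — this is an addition table with the headers hidden.
Row 4 minus row 1 is 1 − 25 = -24, so its entry in column 6 is 18 + (-24) = -6.
Row 5 minus row 1 is 19 − 25 = -6, so its entry in column 1 is 13 + (-6) = 7.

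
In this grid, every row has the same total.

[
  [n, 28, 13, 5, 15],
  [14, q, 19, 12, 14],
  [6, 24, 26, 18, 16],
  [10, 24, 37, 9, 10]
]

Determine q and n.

The complete rows each total 90.
Row 2 is missing 90 − 59 = 31 (since 14 + 19 + 12 + 14 = 59).
Row 1 is missing 90 − 61 = 29 (since 28 + 13 + 5 + 15 = 61).

q = 31, n = 29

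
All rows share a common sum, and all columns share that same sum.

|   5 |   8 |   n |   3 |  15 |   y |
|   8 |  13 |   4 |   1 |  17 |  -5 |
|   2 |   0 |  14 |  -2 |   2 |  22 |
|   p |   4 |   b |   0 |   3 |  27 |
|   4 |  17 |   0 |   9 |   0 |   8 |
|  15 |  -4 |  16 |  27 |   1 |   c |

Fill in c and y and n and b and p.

Rows 2 and 3 both sum to 38, so that's the common total.
The known cells in row 6 total 55, leaving 38 − 55 = -17 for the blank.
The known cells in column 1 total 34, leaving 38 − 34 = 4 for the blank.
The known cells in column 6 total 35, leaving 38 − 35 = 3 for the blank.
The known cells in row 1 total 34, leaving 38 − 34 = 4 for the blank.
The known cells in row 4 total 38, leaving 38 − 38 = 0 for the blank.

c = -17, y = 3, n = 4, b = 0, p = 4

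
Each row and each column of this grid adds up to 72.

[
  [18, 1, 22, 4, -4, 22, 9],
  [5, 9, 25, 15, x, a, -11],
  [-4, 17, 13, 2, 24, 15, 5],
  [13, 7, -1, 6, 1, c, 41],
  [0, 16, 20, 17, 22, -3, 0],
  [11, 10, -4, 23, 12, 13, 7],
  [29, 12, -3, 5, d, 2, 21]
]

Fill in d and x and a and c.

d = 6, x = 11, a = 18, c = 5

Row 4: 13 + 7 − 1 + 6 + 1 + 41 = 67, so its missing entry is 72 − 67 = 5.
Row 7: 29 + 12 − 3 + 5 + 2 + 21 = 66, so its missing entry is 72 − 66 = 6.
Column 5: -4 + 24 + 1 + 22 + 12 + 6 = 61, so its missing entry is 72 − 61 = 11.
Row 2: 5 + 9 + 25 + 15 + 11 − 11 = 54, so its missing entry is 72 − 54 = 18.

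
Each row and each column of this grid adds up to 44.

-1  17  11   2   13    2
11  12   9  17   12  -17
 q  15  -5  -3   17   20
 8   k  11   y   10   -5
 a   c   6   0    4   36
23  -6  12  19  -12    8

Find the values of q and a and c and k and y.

q = 0, a = 3, c = -5, k = 11, y = 9

Row 3 has 15 − 5 − 3 + 17 + 20 = 44; the blank must be 44 − 44 = 0.
Column 1 has -1 + 11 + 0 + 8 + 23 = 41; the blank must be 44 − 41 = 3.
Column 4 has 2 + 17 − 3 + 0 + 19 = 35; the blank must be 44 − 35 = 9.
Row 4 has 8 + 11 + 9 + 10 − 5 = 33; the blank must be 44 − 33 = 11.
Row 5 has 3 + 6 + 0 + 4 + 36 = 49; the blank must be 44 − 49 = -5.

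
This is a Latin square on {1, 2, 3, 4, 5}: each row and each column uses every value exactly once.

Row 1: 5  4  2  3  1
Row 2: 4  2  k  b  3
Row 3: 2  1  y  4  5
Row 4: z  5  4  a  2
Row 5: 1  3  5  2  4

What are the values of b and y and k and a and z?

b = 5, y = 3, k = 1, a = 1, z = 3

For row 4, column 1: column 1 already has {1, 2, 4, 5}; that leaves 3.
For row 4, column 4: row 4 already has {2, 3, 4, 5}; that leaves 1.
At (row 3, col 3): row 3 already has {1, 2, 4, 5}, so the value is 3.
At (row 2, col 3): column 3 already has {2, 3, 4, 5}, so the value is 1.
Cell (2,4): row 2 already has {1, 2, 3, 4} → 5.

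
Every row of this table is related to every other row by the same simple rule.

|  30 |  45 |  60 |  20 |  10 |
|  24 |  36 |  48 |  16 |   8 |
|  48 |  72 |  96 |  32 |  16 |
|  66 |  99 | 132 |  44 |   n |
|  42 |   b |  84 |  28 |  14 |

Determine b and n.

Each row is a constant multiple of every other row — this is a multiplication table with the headers hidden.
Row 5 is 28/20 = 7/5 times row 1, so its entry in column 2 is 45 × 7/5 = 63.
Row 4 is 44/20 = 11/5 times row 1, so its entry in column 5 is 10 × 11/5 = 22.

b = 63, n = 22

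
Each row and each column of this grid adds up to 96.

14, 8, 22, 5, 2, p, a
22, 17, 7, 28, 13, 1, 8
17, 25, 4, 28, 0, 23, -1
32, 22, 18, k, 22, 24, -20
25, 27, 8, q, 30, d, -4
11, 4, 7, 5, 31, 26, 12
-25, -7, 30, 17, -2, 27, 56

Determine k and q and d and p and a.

k = -2, q = 15, d = -5, p = 0, a = 45

Column 7 has 8 − 1 − 20 − 4 + 12 + 56 = 51; the blank must be 96 − 51 = 45.
Row 4 has 32 + 22 + 18 + 22 + 24 − 20 = 98; the blank must be 96 − 98 = -2.
Column 4 has 5 + 28 + 28 − 2 + 5 + 17 = 81; the blank must be 96 − 81 = 15.
Row 5 has 25 + 27 + 8 + 15 + 30 − 4 = 101; the blank must be 96 − 101 = -5.
Row 1 has 14 + 8 + 22 + 5 + 2 + 45 = 96; the blank must be 96 − 96 = 0.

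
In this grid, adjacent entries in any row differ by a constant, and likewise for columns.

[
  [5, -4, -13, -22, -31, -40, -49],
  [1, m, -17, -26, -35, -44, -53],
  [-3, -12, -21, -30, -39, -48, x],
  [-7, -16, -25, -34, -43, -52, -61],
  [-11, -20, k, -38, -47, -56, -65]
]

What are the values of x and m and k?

Along each row the entries change by -9 per step; down each column they change by -4.
Row 3: from -3 at column 1, stepping by -9 to column 7 gives -57.
Row 2: from 1 at column 1, stepping by -9 to column 2 gives -8.
Row 5: from -11 at column 1, stepping by -9 to column 3 gives -29.

x = -57, m = -8, k = -29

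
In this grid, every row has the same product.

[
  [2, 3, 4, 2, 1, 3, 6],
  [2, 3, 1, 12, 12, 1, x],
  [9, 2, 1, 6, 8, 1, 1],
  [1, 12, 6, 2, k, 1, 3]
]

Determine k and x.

Rows 1 and 3 each multiply to 864, so every row has product 864.
Row 4: 1×12×6×2×1×3 = 432, so the missing entry is 864 ÷ 432 = 2.
Row 2: 2×3×1×12×12×1 = 864, so the missing entry is 864 ÷ 864 = 1.

k = 2, x = 1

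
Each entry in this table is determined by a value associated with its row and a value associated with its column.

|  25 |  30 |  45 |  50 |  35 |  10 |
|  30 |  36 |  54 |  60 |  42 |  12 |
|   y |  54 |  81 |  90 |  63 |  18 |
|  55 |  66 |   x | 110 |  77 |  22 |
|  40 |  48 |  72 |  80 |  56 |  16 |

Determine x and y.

x = 99, y = 45

Each row is a constant multiple of every other row — this is a multiplication table with the headers hidden.
Row 4 is 77/35 = 11/5 times row 1, so its entry in column 3 is 45 × 11/5 = 99.
Row 3 is 63/35 = 9/5 times row 1, so its entry in column 1 is 25 × 9/5 = 45.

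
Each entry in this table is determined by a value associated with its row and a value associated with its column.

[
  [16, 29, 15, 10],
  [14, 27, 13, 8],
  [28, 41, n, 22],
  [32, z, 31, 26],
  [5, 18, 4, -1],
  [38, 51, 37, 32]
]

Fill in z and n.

z = 45, n = 27

The difference between any two rows is the same in every column — this is an addition table with the headers hidden.
Row 4 minus row 1 is 32 − 16 = 16, so its entry in column 2 is 29 + 16 = 45.
Row 3 minus row 1 is 28 − 16 = 12, so its entry in column 3 is 15 + 12 = 27.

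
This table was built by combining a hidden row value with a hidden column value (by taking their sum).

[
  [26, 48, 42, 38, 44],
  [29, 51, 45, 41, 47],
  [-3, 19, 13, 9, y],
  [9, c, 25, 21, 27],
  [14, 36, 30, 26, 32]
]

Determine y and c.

The difference between any two rows is the same in every column — this is an addition table with the headers hidden.
Row 3 minus row 1 is 13 − 42 = -29, so its entry in column 5 is 44 + (-29) = 15.
Row 4 minus row 1 is 25 − 42 = -17, so its entry in column 2 is 48 + (-17) = 31.

y = 15, c = 31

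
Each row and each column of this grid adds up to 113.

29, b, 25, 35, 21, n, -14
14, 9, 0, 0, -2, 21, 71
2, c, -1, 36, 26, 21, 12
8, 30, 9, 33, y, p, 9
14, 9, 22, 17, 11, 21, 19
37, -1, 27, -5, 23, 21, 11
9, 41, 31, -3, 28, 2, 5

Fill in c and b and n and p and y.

c = 17, b = 8, n = 9, p = 18, y = 6

Column 5: 21 − 2 + 26 + 11 + 23 + 28 = 107, so its missing entry is 113 − 107 = 6.
Row 3: 2 − 1 + 36 + 26 + 21 + 12 = 96, so its missing entry is 113 − 96 = 17.
Column 2: 9 + 17 + 30 + 9 − 1 + 41 = 105, so its missing entry is 113 − 105 = 8.
Row 1: 29 + 8 + 25 + 35 + 21 − 14 = 104, so its missing entry is 113 − 104 = 9.
Row 4: 8 + 30 + 9 + 33 + 6 + 9 = 95, so its missing entry is 113 − 95 = 18.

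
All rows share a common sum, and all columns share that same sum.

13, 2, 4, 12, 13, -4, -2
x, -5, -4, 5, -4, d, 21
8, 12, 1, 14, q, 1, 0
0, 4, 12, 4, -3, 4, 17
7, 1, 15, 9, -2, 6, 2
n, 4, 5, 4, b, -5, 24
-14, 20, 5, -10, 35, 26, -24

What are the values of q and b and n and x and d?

q = 2, b = -3, n = 9, x = 15, d = 10

Rows 1 and 4 both sum to 38, so that's the common total.
The known cells in row 3 total 36, leaving 38 − 36 = 2 for the blank.
The known cells in column 6 total 28, leaving 38 − 28 = 10 for the blank.
The known cells in column 5 total 41, leaving 38 − 41 = -3 for the blank.
The known cells in row 6 total 29, leaving 38 − 29 = 9 for the blank.
The known cells in row 2 total 23, leaving 38 − 23 = 15 for the blank.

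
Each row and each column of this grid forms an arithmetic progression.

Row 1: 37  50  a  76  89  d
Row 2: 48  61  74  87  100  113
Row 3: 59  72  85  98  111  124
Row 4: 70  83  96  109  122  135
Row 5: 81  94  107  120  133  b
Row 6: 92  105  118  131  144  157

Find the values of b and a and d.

b = 146, a = 63, d = 102

Along each row the entries change by 13 per step; down each column they change by 11.
Row 5: from 81 at column 1, stepping by 13 to column 6 gives 146.
Row 1: from 37 at column 1, stepping by 13 to column 3 gives 63.
Row 1: from 37 at column 1, stepping by 13 to column 6 gives 102.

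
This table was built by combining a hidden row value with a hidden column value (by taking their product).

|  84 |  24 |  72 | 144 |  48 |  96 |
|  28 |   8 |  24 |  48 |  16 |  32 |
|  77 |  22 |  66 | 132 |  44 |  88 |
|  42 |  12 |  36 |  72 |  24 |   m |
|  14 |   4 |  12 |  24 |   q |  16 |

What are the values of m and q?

m = 48, q = 8

Each row is a constant multiple of every other row — this is a multiplication table with the headers hidden.
Row 4 is 36/72 = 1/2 times row 1, so its entry in column 6 is 96 × 1/2 = 48.
Row 5 is 12/72 = 1/6 times row 1, so its entry in column 5 is 48 × 1/6 = 8.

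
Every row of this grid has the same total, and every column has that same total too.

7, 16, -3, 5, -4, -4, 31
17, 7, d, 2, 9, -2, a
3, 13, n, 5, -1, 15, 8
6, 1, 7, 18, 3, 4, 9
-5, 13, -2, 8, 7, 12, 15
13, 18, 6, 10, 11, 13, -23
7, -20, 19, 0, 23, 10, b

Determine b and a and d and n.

Rows 1 and 4 both sum to 48, so that's the common total.
Row 7 has 7 − 20 + 19 + 0 + 23 + 10 = 39; the blank must be 48 − 39 = 9.
Column 7 has 31 + 8 + 9 + 15 − 23 + 9 = 49; the blank must be 48 − 49 = -1.
Row 2 has 17 + 7 + 2 + 9 − 2 − 1 = 32; the blank must be 48 − 32 = 16.
Row 3 has 3 + 13 + 5 − 1 + 15 + 8 = 43; the blank must be 48 − 43 = 5.

b = 9, a = -1, d = 16, n = 5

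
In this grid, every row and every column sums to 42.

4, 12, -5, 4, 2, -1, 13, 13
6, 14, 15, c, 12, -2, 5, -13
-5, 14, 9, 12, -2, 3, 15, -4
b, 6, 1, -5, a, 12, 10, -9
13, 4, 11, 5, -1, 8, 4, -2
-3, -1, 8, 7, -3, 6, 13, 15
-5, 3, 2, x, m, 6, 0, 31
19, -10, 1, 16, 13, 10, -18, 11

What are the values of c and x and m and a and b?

Column 1 has 4 + 6 − 5 + 13 − 3 − 5 + 19 = 29; the blank must be 42 − 29 = 13.
Row 4 has 13 + 6 + 1 − 5 + 12 + 10 − 9 = 28; the blank must be 42 − 28 = 14.
Column 5 has 2 + 12 − 2 + 14 − 1 − 3 + 13 = 35; the blank must be 42 − 35 = 7.
Row 7 has -5 + 3 + 2 + 7 + 6 + 0 + 31 = 44; the blank must be 42 − 44 = -2.
Row 2 has 6 + 14 + 15 + 12 − 2 + 5 − 13 = 37; the blank must be 42 − 37 = 5.

c = 5, x = -2, m = 7, a = 14, b = 13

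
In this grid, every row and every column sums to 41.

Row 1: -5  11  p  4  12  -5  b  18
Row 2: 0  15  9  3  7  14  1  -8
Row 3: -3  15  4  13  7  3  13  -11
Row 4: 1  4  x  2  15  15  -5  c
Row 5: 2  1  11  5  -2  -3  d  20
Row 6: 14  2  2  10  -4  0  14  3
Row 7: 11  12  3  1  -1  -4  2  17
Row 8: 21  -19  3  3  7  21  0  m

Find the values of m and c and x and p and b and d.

The known cells in row 8 total 36, leaving 41 − 36 = 5 for the blank.
The known cells in column 8 total 44, leaving 41 − 44 = -3 for the blank.
The known cells in row 5 total 34, leaving 41 − 34 = 7 for the blank.
The known cells in column 7 total 32, leaving 41 − 32 = 9 for the blank.
The known cells in row 1 total 44, leaving 41 − 44 = -3 for the blank.
The known cells in row 4 total 29, leaving 41 − 29 = 12 for the blank.

m = 5, c = -3, x = 12, p = -3, b = 9, d = 7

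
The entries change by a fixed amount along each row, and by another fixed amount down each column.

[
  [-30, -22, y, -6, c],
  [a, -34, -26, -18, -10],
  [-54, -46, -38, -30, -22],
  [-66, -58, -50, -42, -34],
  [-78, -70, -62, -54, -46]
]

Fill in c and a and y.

Along each row the entries change by 8 per step; down each column they change by -12.
Row 1: from -30 at column 1, stepping by 8 to column 5 gives 2.
Row 2: from -34 at column 2, stepping by 8 to column 1 gives -42.
Row 1: from -30 at column 1, stepping by 8 to column 3 gives -14.

c = 2, a = -42, y = -14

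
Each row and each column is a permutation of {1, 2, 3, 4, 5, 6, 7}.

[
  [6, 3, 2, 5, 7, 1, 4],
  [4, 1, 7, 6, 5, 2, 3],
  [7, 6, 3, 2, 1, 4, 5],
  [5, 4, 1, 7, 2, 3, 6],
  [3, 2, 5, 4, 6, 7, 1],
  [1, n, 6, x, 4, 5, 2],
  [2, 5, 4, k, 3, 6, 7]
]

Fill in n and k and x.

n = 7, k = 1, x = 3

For row 7, column 4: row 7 already has {2, 3, 4, 5, 6, 7}; that leaves 1.
For row 6, column 4: column 4 already has {1, 2, 4, 5, 6, 7}; that leaves 3.
Cell (6,2): row 6 already has {1, 2, 3, 4, 5, 6} → 7.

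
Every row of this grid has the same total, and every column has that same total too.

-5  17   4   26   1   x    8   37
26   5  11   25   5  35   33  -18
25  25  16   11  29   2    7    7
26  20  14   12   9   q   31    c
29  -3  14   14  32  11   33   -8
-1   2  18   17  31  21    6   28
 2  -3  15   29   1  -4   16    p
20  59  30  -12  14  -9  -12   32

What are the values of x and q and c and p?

Rows 2 and 3 both sum to 122, so that's the common total.
Row 7: 2 − 3 + 15 + 29 + 1 − 4 + 16 = 56, so its missing entry is 122 − 56 = 66.
Column 8: 37 − 18 + 7 − 8 + 28 + 66 + 32 = 144, so its missing entry is 122 − 144 = -22.
Row 4: 26 + 20 + 14 + 12 + 9 + 31 − 22 = 90, so its missing entry is 122 − 90 = 32.
Row 1: -5 + 17 + 4 + 26 + 1 + 8 + 37 = 88, so its missing entry is 122 − 88 = 34.

x = 34, q = 32, c = -22, p = 66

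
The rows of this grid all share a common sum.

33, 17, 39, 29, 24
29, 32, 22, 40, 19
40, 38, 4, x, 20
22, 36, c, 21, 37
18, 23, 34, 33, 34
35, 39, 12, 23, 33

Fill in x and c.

x = 40, c = 26

Rows 2 and 5 both add up to 142, so every row sums to 142.
Row 3: 40 + 38 + 4 + 20 = 102, so the missing entry is 142 − 102 = 40.
Row 4: 22 + 36 + 21 + 37 = 116, so the missing entry is 142 − 116 = 26.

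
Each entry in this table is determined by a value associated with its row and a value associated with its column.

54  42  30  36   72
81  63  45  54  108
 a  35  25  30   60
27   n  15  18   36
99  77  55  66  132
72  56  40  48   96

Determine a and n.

Each row is a constant multiple of every other row — this is a multiplication table with the headers hidden.
Row 3 is 25/30 = 5/6 times row 1, so its entry in column 1 is 54 × 5/6 = 45.
Row 4 is 15/30 = 1/2 times row 1, so its entry in column 2 is 42 × 1/2 = 21.

a = 45, n = 21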